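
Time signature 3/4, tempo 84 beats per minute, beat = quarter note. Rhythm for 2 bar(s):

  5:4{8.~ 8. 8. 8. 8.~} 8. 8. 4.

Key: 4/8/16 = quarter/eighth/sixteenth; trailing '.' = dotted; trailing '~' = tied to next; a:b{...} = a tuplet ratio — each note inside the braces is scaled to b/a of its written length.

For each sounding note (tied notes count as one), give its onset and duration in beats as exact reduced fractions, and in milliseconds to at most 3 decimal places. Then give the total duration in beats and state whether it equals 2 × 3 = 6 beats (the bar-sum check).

1) 0.0ms=0b +857.143ms=6/5b
2) 857.143ms=6/5b +428.571ms=3/5b
3) 1285.714ms=9/5b +428.571ms=3/5b
4) 1714.286ms=12/5b +964.286ms=27/20b
5) 2678.571ms=15/4b +535.714ms=3/4b
6) 3214.286ms=9/2b +1071.429ms=3/2b
Σ=6b of 6 (84bpm 3/4) — PASS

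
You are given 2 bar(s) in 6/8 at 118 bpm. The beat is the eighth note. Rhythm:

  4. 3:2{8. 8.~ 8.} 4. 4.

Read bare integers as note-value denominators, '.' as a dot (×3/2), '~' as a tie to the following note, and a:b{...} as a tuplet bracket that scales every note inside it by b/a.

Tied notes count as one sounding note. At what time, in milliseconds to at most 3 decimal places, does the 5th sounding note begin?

1. 0.0ms @ 0 + 1525.424ms (3)
2. 1525.424ms @ 3 + 508.475ms (1)
3. 2033.898ms @ 4 + 1016.949ms (2)
4. 3050.847ms @ 6 + 1525.424ms (3)
5. 4576.271ms @ 9 + 1525.424ms (3)

note 5 onset = 9b = 4576.271ms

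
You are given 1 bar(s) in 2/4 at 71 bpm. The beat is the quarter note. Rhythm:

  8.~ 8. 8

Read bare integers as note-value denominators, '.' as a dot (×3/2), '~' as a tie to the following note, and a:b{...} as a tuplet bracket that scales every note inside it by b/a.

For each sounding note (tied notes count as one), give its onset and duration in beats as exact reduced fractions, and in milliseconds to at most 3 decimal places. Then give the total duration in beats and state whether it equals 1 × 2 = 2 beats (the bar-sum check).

1) 0.0ms=0b +1267.606ms=3/2b
2) 1267.606ms=3/2b +422.535ms=1/2b
Σ=2b of 2 (71bpm 2/4) — PASS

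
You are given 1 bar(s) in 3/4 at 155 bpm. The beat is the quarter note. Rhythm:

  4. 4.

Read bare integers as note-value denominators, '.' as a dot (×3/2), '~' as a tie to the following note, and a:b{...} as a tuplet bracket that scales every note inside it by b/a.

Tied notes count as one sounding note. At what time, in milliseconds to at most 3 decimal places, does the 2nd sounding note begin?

note 2 onset = 3/2b = 580.645ms

1. 0.0ms @ 0 + 580.645ms (3/2)
2. 580.645ms @ 3/2 + 580.645ms (3/2)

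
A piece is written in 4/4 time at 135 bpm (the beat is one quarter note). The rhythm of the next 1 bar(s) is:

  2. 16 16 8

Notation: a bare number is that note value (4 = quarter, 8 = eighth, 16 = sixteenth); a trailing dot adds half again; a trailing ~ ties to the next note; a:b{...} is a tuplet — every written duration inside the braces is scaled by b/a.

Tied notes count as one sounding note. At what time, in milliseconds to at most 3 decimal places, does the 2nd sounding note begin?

1. 0.0ms @ 0 + 1333.333ms (3)
2. 1333.333ms @ 3 + 111.111ms (1/4)
3. 1444.444ms @ 13/4 + 111.111ms (1/4)
4. 1555.556ms @ 7/2 + 222.222ms (1/2)

note 2 onset = 3b = 1333.333ms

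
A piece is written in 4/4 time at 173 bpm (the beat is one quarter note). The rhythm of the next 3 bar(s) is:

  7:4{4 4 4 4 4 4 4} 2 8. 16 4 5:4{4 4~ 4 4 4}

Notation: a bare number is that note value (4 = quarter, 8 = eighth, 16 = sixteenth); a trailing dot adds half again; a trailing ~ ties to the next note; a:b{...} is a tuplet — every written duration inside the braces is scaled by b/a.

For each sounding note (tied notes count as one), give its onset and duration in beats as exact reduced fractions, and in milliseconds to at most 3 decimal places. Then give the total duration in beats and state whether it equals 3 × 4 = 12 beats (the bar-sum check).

1) 0.0ms=0b +198.183ms=4/7b
2) 198.183ms=4/7b +198.183ms=4/7b
3) 396.367ms=8/7b +198.183ms=4/7b
4) 594.55ms=12/7b +198.183ms=4/7b
5) 792.733ms=16/7b +198.183ms=4/7b
6) 990.917ms=20/7b +198.183ms=4/7b
7) 1189.1ms=24/7b +198.183ms=4/7b
8) 1387.283ms=4b +693.642ms=2b
9) 2080.925ms=6b +260.116ms=3/4b
10) 2341.04ms=27/4b +86.705ms=1/4b
11) 2427.746ms=7b +346.821ms=1b
12) 2774.566ms=8b +277.457ms=4/5b
13) 3052.023ms=44/5b +554.913ms=8/5b
14) 3606.936ms=52/5b +277.457ms=4/5b
15) 3884.393ms=56/5b +277.457ms=4/5b
Σ=12b of 12 (173bpm 4/4) — PASS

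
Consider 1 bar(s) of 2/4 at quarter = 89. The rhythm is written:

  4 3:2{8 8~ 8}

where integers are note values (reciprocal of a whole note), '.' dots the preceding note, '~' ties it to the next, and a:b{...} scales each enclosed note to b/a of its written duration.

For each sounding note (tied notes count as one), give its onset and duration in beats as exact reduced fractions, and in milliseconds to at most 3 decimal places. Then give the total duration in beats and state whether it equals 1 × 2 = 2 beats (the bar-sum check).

1) 0.0ms=0b +674.157ms=1b
2) 674.157ms=1b +224.719ms=1/3b
3) 898.876ms=4/3b +449.438ms=2/3b
Σ=2b of 2 (89bpm 2/4) — PASS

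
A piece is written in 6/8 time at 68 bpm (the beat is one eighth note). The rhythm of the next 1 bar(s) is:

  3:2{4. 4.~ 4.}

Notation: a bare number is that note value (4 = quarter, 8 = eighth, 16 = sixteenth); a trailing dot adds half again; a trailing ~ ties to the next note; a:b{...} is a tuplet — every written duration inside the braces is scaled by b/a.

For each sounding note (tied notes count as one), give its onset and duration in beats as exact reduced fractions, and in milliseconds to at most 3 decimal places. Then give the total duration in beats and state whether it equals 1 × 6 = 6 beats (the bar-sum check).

1) 0.0ms=0b +1764.706ms=2b
2) 1764.706ms=2b +3529.412ms=4b
Σ=6b of 6 (68bpm 6/8) — PASS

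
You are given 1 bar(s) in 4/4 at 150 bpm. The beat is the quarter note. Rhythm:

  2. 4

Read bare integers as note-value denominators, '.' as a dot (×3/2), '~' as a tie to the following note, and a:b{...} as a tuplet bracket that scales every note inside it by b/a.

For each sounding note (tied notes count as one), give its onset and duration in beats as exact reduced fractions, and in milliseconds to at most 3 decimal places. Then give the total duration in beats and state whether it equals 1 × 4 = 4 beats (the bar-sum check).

1) 0.0ms=0b +1200.0ms=3b
2) 1200.0ms=3b +400.0ms=1b
Σ=4b of 4 (150bpm 4/4) — PASS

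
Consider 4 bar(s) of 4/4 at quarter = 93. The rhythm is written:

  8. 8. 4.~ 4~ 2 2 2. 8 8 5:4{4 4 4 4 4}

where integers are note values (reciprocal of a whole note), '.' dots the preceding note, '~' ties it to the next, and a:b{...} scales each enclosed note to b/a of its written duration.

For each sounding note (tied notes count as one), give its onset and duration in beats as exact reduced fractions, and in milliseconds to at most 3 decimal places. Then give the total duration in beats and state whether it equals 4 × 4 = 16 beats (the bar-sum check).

1) 0.0ms=0b +483.871ms=3/4b
2) 483.871ms=3/4b +483.871ms=3/4b
3) 967.742ms=3/2b +2903.226ms=9/2b
4) 3870.968ms=6b +1290.323ms=2b
5) 5161.29ms=8b +1935.484ms=3b
6) 7096.774ms=11b +322.581ms=1/2b
7) 7419.355ms=23/2b +322.581ms=1/2b
8) 7741.935ms=12b +516.129ms=4/5b
9) 8258.065ms=64/5b +516.129ms=4/5b
10) 8774.194ms=68/5b +516.129ms=4/5b
11) 9290.323ms=72/5b +516.129ms=4/5b
12) 9806.452ms=76/5b +516.129ms=4/5b
Σ=16b of 16 (93bpm 4/4) — PASS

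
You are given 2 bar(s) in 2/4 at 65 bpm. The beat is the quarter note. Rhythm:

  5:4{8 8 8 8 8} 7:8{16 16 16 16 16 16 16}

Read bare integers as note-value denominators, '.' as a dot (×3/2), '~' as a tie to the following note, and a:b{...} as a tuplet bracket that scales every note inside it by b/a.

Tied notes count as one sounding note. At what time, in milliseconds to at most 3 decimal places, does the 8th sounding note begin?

1. 0.0ms @ 0 + 369.231ms (2/5)
2. 369.231ms @ 2/5 + 369.231ms (2/5)
3. 738.462ms @ 4/5 + 369.231ms (2/5)
4. 1107.692ms @ 6/5 + 369.231ms (2/5)
5. 1476.923ms @ 8/5 + 369.231ms (2/5)
6. 1846.154ms @ 2 + 263.736ms (2/7)
7. 2109.89ms @ 16/7 + 263.736ms (2/7)
8. 2373.626ms @ 18/7 + 263.736ms (2/7)
9. 2637.363ms @ 20/7 + 263.736ms (2/7)
10. 2901.099ms @ 22/7 + 263.736ms (2/7)
11. 3164.835ms @ 24/7 + 263.736ms (2/7)
12. 3428.571ms @ 26/7 + 263.736ms (2/7)

note 8 onset = 18/7b = 2373.626ms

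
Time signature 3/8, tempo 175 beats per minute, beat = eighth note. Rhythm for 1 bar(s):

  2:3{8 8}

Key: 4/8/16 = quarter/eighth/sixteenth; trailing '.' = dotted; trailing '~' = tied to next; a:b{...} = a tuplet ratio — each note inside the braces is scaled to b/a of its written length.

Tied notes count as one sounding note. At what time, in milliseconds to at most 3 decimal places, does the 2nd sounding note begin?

note 2 onset = 3/2b = 514.286ms

1. 0.0ms @ 0 + 514.286ms (3/2)
2. 514.286ms @ 3/2 + 514.286ms (3/2)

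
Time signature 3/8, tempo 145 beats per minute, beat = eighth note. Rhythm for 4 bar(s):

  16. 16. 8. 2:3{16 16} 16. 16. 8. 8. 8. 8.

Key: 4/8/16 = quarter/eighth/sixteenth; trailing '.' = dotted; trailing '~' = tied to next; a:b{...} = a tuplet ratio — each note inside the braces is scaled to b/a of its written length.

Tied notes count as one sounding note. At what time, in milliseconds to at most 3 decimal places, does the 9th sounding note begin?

note 9 onset = 15/2b = 3103.448ms

1. 0.0ms @ 0 + 310.345ms (3/4)
2. 310.345ms @ 3/4 + 310.345ms (3/4)
3. 620.69ms @ 3/2 + 620.69ms (3/2)
4. 1241.379ms @ 3 + 310.345ms (3/4)
5. 1551.724ms @ 15/4 + 310.345ms (3/4)
6. 1862.069ms @ 9/2 + 310.345ms (3/4)
7. 2172.414ms @ 21/4 + 310.345ms (3/4)
8. 2482.759ms @ 6 + 620.69ms (3/2)
9. 3103.448ms @ 15/2 + 620.69ms (3/2)
10. 3724.138ms @ 9 + 620.69ms (3/2)
11. 4344.828ms @ 21/2 + 620.69ms (3/2)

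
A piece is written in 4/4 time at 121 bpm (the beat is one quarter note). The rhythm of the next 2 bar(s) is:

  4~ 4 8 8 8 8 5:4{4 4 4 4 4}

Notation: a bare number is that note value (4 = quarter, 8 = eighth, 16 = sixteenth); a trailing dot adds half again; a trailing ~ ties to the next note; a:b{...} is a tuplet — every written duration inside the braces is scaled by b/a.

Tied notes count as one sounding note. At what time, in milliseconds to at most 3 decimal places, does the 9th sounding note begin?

note 9 onset = 32/5b = 3173.554ms

1. 0.0ms @ 0 + 991.736ms (2)
2. 991.736ms @ 2 + 247.934ms (1/2)
3. 1239.669ms @ 5/2 + 247.934ms (1/2)
4. 1487.603ms @ 3 + 247.934ms (1/2)
5. 1735.537ms @ 7/2 + 247.934ms (1/2)
6. 1983.471ms @ 4 + 396.694ms (4/5)
7. 2380.165ms @ 24/5 + 396.694ms (4/5)
8. 2776.86ms @ 28/5 + 396.694ms (4/5)
9. 3173.554ms @ 32/5 + 396.694ms (4/5)
10. 3570.248ms @ 36/5 + 396.694ms (4/5)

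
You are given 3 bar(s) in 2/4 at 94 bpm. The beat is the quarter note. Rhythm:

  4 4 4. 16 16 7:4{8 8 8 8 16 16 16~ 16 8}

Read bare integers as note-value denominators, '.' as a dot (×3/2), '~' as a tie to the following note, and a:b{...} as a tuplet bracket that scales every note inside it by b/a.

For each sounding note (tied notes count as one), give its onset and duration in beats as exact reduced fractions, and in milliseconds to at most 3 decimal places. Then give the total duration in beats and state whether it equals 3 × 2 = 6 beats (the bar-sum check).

1) 0.0ms=0b +638.298ms=1b
2) 638.298ms=1b +638.298ms=1b
3) 1276.596ms=2b +957.447ms=3/2b
4) 2234.043ms=7/2b +159.574ms=1/4b
5) 2393.617ms=15/4b +159.574ms=1/4b
6) 2553.191ms=4b +182.371ms=2/7b
7) 2735.562ms=30/7b +182.371ms=2/7b
8) 2917.933ms=32/7b +182.371ms=2/7b
9) 3100.304ms=34/7b +182.371ms=2/7b
10) 3282.675ms=36/7b +91.185ms=1/7b
11) 3373.86ms=37/7b +91.185ms=1/7b
12) 3465.046ms=38/7b +182.371ms=2/7b
13) 3647.416ms=40/7b +182.371ms=2/7b
Σ=6b of 6 (94bpm 2/4) — PASS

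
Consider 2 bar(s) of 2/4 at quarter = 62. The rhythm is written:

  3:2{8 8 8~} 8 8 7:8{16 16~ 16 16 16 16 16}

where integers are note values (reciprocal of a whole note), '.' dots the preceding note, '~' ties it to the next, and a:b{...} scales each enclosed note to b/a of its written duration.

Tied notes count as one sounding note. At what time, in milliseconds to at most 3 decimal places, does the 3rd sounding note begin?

1. 0.0ms @ 0 + 322.581ms (1/3)
2. 322.581ms @ 1/3 + 322.581ms (1/3)
3. 645.161ms @ 2/3 + 806.452ms (5/6)
4. 1451.613ms @ 3/2 + 483.871ms (1/2)
5. 1935.484ms @ 2 + 276.498ms (2/7)
6. 2211.982ms @ 16/7 + 552.995ms (4/7)
7. 2764.977ms @ 20/7 + 276.498ms (2/7)
8. 3041.475ms @ 22/7 + 276.498ms (2/7)
9. 3317.972ms @ 24/7 + 276.498ms (2/7)
10. 3594.47ms @ 26/7 + 276.498ms (2/7)

note 3 onset = 2/3b = 645.161ms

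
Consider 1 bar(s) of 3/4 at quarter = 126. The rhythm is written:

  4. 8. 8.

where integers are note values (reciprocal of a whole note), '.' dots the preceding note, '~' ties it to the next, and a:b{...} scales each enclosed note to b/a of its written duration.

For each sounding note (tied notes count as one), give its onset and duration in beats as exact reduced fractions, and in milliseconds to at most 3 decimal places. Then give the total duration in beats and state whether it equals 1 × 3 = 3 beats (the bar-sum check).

1) 0.0ms=0b +714.286ms=3/2b
2) 714.286ms=3/2b +357.143ms=3/4b
3) 1071.429ms=9/4b +357.143ms=3/4b
Σ=3b of 3 (126bpm 3/4) — PASS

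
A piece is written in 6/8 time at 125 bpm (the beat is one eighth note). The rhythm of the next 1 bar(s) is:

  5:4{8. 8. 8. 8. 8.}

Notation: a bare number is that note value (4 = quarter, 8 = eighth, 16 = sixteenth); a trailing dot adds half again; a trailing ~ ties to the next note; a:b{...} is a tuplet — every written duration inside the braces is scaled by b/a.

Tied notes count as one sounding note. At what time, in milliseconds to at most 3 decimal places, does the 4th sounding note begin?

1. 0.0ms @ 0 + 576.0ms (6/5)
2. 576.0ms @ 6/5 + 576.0ms (6/5)
3. 1152.0ms @ 12/5 + 576.0ms (6/5)
4. 1728.0ms @ 18/5 + 576.0ms (6/5)
5. 2304.0ms @ 24/5 + 576.0ms (6/5)

note 4 onset = 18/5b = 1728.0ms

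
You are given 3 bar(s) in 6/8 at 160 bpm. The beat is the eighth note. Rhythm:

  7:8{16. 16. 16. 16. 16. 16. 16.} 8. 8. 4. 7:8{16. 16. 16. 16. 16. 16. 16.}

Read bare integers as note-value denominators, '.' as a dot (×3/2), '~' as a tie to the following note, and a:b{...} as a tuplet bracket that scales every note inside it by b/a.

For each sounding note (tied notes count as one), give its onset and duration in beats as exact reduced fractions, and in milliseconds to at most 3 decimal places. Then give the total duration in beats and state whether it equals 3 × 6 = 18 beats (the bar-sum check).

1) 0.0ms=0b +321.429ms=6/7b
2) 321.429ms=6/7b +321.429ms=6/7b
3) 642.857ms=12/7b +321.429ms=6/7b
4) 964.286ms=18/7b +321.429ms=6/7b
5) 1285.714ms=24/7b +321.429ms=6/7b
6) 1607.143ms=30/7b +321.429ms=6/7b
7) 1928.571ms=36/7b +321.429ms=6/7b
8) 2250.0ms=6b +562.5ms=3/2b
9) 2812.5ms=15/2b +562.5ms=3/2b
10) 3375.0ms=9b +1125.0ms=3b
11) 4500.0ms=12b +321.429ms=6/7b
12) 4821.429ms=90/7b +321.429ms=6/7b
13) 5142.857ms=96/7b +321.429ms=6/7b
14) 5464.286ms=102/7b +321.429ms=6/7b
15) 5785.714ms=108/7b +321.429ms=6/7b
16) 6107.143ms=114/7b +321.429ms=6/7b
17) 6428.571ms=120/7b +321.429ms=6/7b
Σ=18b of 18 (160bpm 6/8) — PASS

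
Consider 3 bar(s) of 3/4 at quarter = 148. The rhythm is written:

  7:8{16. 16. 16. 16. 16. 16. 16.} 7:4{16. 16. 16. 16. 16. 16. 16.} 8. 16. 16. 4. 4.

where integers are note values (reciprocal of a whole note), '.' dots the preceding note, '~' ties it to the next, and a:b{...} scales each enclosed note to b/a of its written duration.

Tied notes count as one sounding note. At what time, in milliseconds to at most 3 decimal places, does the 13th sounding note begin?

1. 0.0ms @ 0 + 173.745ms (3/7)
2. 173.745ms @ 3/7 + 173.745ms (3/7)
3. 347.49ms @ 6/7 + 173.745ms (3/7)
4. 521.236ms @ 9/7 + 173.745ms (3/7)
5. 694.981ms @ 12/7 + 173.745ms (3/7)
6. 868.726ms @ 15/7 + 173.745ms (3/7)
7. 1042.471ms @ 18/7 + 173.745ms (3/7)
8. 1216.216ms @ 3 + 86.873ms (3/14)
9. 1303.089ms @ 45/14 + 86.873ms (3/14)
10. 1389.961ms @ 24/7 + 86.873ms (3/14)
11. 1476.834ms @ 51/14 + 86.873ms (3/14)
12. 1563.707ms @ 27/7 + 86.873ms (3/14)
13. 1650.579ms @ 57/14 + 86.873ms (3/14)
14. 1737.452ms @ 30/7 + 86.873ms (3/14)
15. 1824.324ms @ 9/2 + 304.054ms (3/4)
16. 2128.378ms @ 21/4 + 152.027ms (3/8)
17. 2280.405ms @ 45/8 + 152.027ms (3/8)
18. 2432.432ms @ 6 + 608.108ms (3/2)
19. 3040.541ms @ 15/2 + 608.108ms (3/2)

note 13 onset = 57/14b = 1650.579ms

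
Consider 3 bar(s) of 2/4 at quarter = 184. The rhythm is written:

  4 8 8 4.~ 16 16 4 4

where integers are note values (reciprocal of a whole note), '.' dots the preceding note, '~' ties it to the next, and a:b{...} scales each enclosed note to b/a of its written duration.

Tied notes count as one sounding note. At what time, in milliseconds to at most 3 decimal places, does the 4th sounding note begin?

1. 0.0ms @ 0 + 326.087ms (1)
2. 326.087ms @ 1 + 163.043ms (1/2)
3. 489.13ms @ 3/2 + 163.043ms (1/2)
4. 652.174ms @ 2 + 570.652ms (7/4)
5. 1222.826ms @ 15/4 + 81.522ms (1/4)
6. 1304.348ms @ 4 + 326.087ms (1)
7. 1630.435ms @ 5 + 326.087ms (1)

note 4 onset = 2b = 652.174ms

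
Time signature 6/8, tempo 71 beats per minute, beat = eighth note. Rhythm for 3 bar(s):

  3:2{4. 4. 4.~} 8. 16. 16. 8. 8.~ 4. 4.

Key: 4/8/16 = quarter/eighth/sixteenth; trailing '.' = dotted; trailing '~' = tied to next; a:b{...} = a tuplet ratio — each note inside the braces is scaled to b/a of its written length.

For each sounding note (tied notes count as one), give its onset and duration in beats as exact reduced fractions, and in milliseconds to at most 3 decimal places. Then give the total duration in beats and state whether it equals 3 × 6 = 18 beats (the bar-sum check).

1) 0.0ms=0b +1690.141ms=2b
2) 1690.141ms=2b +1690.141ms=2b
3) 3380.282ms=4b +2957.746ms=7/2b
4) 6338.028ms=15/2b +633.803ms=3/4b
5) 6971.831ms=33/4b +633.803ms=3/4b
6) 7605.634ms=9b +1267.606ms=3/2b
7) 8873.239ms=21/2b +3802.817ms=9/2b
8) 12676.056ms=15b +2535.211ms=3b
Σ=18b of 18 (71bpm 6/8) — PASS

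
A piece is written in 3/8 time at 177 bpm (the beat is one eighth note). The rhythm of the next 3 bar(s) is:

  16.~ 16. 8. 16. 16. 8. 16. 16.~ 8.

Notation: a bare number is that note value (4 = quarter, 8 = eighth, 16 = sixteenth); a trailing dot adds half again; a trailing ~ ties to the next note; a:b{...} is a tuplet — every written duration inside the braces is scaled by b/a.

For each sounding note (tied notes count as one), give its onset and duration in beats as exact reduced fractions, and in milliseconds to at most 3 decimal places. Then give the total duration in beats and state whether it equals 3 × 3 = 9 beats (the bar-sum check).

1) 0.0ms=0b +508.475ms=3/2b
2) 508.475ms=3/2b +508.475ms=3/2b
3) 1016.949ms=3b +254.237ms=3/4b
4) 1271.186ms=15/4b +254.237ms=3/4b
5) 1525.424ms=9/2b +508.475ms=3/2b
6) 2033.898ms=6b +254.237ms=3/4b
7) 2288.136ms=27/4b +762.712ms=9/4b
Σ=9b of 9 (177bpm 3/8) — PASS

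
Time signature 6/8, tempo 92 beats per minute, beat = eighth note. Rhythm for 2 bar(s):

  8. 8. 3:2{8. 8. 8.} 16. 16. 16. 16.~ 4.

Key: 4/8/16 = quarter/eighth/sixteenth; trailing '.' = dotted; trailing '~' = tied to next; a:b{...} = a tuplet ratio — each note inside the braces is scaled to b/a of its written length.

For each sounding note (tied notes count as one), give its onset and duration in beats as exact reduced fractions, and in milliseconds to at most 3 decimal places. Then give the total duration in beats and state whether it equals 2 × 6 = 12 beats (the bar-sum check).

1) 0.0ms=0b +978.261ms=3/2b
2) 978.261ms=3/2b +978.261ms=3/2b
3) 1956.522ms=3b +652.174ms=1b
4) 2608.696ms=4b +652.174ms=1b
5) 3260.87ms=5b +652.174ms=1b
6) 3913.043ms=6b +489.13ms=3/4b
7) 4402.174ms=27/4b +489.13ms=3/4b
8) 4891.304ms=15/2b +489.13ms=3/4b
9) 5380.435ms=33/4b +2445.652ms=15/4b
Σ=12b of 12 (92bpm 6/8) — PASS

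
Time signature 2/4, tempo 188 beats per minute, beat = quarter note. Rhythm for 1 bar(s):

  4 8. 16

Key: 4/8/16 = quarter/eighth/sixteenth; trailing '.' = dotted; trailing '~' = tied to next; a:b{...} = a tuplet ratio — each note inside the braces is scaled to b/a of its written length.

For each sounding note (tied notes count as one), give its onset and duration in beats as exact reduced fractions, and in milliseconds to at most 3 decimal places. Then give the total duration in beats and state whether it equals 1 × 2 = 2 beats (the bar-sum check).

1) 0.0ms=0b +319.149ms=1b
2) 319.149ms=1b +239.362ms=3/4b
3) 558.511ms=7/4b +79.787ms=1/4b
Σ=2b of 2 (188bpm 2/4) — PASS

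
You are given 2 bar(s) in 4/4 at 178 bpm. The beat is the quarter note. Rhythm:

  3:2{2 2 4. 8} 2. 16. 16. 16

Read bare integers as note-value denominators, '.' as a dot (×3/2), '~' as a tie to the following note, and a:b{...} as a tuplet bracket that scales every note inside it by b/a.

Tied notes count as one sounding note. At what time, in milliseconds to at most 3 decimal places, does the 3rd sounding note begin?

note 3 onset = 8/3b = 898.876ms

1. 0.0ms @ 0 + 449.438ms (4/3)
2. 449.438ms @ 4/3 + 449.438ms (4/3)
3. 898.876ms @ 8/3 + 337.079ms (1)
4. 1235.955ms @ 11/3 + 112.36ms (1/3)
5. 1348.315ms @ 4 + 1011.236ms (3)
6. 2359.551ms @ 7 + 126.404ms (3/8)
7. 2485.955ms @ 59/8 + 126.404ms (3/8)
8. 2612.36ms @ 31/4 + 84.27ms (1/4)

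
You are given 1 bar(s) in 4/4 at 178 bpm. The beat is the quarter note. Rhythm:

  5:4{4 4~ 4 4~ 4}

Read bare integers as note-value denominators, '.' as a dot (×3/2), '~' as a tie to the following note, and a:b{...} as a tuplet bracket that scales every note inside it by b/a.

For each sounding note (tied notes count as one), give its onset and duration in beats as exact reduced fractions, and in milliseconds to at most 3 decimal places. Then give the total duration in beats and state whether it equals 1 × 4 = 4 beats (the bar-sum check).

1) 0.0ms=0b +269.663ms=4/5b
2) 269.663ms=4/5b +539.326ms=8/5b
3) 808.989ms=12/5b +539.326ms=8/5b
Σ=4b of 4 (178bpm 4/4) — PASS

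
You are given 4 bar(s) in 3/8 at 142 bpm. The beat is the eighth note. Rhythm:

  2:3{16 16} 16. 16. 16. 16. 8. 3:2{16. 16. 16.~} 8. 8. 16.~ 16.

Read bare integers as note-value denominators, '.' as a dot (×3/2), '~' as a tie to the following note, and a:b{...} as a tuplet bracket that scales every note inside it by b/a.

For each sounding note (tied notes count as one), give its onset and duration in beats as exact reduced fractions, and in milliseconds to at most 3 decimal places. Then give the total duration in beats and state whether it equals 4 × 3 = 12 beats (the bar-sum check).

1) 0.0ms=0b +316.901ms=3/4b
2) 316.901ms=3/4b +316.901ms=3/4b
3) 633.803ms=3/2b +316.901ms=3/4b
4) 950.704ms=9/4b +316.901ms=3/4b
5) 1267.606ms=3b +316.901ms=3/4b
6) 1584.507ms=15/4b +316.901ms=3/4b
7) 1901.408ms=9/2b +633.803ms=3/2b
8) 2535.211ms=6b +211.268ms=1/2b
9) 2746.479ms=13/2b +211.268ms=1/2b
10) 2957.746ms=7b +845.07ms=2b
11) 3802.817ms=9b +633.803ms=3/2b
12) 4436.62ms=21/2b +633.803ms=3/2b
Σ=12b of 12 (142bpm 3/8) — PASS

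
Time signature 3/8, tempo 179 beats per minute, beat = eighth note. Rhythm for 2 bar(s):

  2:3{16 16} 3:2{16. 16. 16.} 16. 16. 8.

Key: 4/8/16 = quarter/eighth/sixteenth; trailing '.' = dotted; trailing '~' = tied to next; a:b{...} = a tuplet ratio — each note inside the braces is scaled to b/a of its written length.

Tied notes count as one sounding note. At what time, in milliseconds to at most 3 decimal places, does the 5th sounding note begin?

1. 0.0ms @ 0 + 251.397ms (3/4)
2. 251.397ms @ 3/4 + 251.397ms (3/4)
3. 502.793ms @ 3/2 + 167.598ms (1/2)
4. 670.391ms @ 2 + 167.598ms (1/2)
5. 837.989ms @ 5/2 + 167.598ms (1/2)
6. 1005.587ms @ 3 + 251.397ms (3/4)
7. 1256.983ms @ 15/4 + 251.397ms (3/4)
8. 1508.38ms @ 9/2 + 502.793ms (3/2)

note 5 onset = 5/2b = 837.989ms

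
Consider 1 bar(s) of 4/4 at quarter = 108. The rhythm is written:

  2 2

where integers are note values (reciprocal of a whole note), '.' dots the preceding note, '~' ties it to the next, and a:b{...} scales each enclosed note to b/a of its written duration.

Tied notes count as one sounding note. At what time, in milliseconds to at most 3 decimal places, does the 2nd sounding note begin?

1. 0.0ms @ 0 + 1111.111ms (2)
2. 1111.111ms @ 2 + 1111.111ms (2)

note 2 onset = 2b = 1111.111ms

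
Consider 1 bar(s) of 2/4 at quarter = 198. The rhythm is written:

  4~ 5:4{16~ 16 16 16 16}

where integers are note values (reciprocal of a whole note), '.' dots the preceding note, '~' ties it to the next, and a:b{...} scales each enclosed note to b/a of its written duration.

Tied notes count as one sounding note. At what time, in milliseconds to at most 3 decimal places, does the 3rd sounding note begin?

1. 0.0ms @ 0 + 424.242ms (7/5)
2. 424.242ms @ 7/5 + 60.606ms (1/5)
3. 484.848ms @ 8/5 + 60.606ms (1/5)
4. 545.455ms @ 9/5 + 60.606ms (1/5)

note 3 onset = 8/5b = 484.848ms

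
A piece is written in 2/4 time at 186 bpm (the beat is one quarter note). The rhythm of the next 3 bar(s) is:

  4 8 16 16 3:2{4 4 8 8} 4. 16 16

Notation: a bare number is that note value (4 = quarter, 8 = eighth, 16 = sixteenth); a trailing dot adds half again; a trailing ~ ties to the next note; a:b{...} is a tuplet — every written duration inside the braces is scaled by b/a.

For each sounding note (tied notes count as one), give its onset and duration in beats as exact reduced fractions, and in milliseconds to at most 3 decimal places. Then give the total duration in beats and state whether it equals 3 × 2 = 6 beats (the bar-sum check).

1) 0.0ms=0b +322.581ms=1b
2) 322.581ms=1b +161.29ms=1/2b
3) 483.871ms=3/2b +80.645ms=1/4b
4) 564.516ms=7/4b +80.645ms=1/4b
5) 645.161ms=2b +215.054ms=2/3b
6) 860.215ms=8/3b +215.054ms=2/3b
7) 1075.269ms=10/3b +107.527ms=1/3b
8) 1182.796ms=11/3b +107.527ms=1/3b
9) 1290.323ms=4b +483.871ms=3/2b
10) 1774.194ms=11/2b +80.645ms=1/4b
11) 1854.839ms=23/4b +80.645ms=1/4b
Σ=6b of 6 (186bpm 2/4) — PASS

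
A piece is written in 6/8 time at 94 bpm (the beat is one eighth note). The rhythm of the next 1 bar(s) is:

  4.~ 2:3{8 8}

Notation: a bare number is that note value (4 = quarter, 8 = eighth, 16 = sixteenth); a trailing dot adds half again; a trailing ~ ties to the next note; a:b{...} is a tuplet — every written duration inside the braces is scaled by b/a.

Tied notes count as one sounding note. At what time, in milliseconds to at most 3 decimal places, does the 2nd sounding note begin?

note 2 onset = 9/2b = 2872.34ms

1. 0.0ms @ 0 + 2872.34ms (9/2)
2. 2872.34ms @ 9/2 + 957.447ms (3/2)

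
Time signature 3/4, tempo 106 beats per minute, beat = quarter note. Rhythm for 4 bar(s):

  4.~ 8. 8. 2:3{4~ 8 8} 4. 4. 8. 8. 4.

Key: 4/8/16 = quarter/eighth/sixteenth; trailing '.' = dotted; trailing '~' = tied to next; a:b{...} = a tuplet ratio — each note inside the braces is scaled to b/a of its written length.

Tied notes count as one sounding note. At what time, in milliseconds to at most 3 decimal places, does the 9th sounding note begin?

1. 0.0ms @ 0 + 1273.585ms (9/4)
2. 1273.585ms @ 9/4 + 424.528ms (3/4)
3. 1698.113ms @ 3 + 1273.585ms (9/4)
4. 2971.698ms @ 21/4 + 424.528ms (3/4)
5. 3396.226ms @ 6 + 849.057ms (3/2)
6. 4245.283ms @ 15/2 + 849.057ms (3/2)
7. 5094.34ms @ 9 + 424.528ms (3/4)
8. 5518.868ms @ 39/4 + 424.528ms (3/4)
9. 5943.396ms @ 21/2 + 849.057ms (3/2)

note 9 onset = 21/2b = 5943.396ms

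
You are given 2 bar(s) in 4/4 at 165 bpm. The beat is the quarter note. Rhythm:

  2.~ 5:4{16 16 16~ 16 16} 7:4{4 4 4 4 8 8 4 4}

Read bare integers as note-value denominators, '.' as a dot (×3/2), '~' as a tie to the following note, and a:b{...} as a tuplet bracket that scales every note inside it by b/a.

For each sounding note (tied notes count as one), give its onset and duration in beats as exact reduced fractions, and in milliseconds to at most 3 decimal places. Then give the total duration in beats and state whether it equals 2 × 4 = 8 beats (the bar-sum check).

1) 0.0ms=0b +1163.636ms=16/5b
2) 1163.636ms=16/5b +72.727ms=1/5b
3) 1236.364ms=17/5b +145.455ms=2/5b
4) 1381.818ms=19/5b +72.727ms=1/5b
5) 1454.545ms=4b +207.792ms=4/7b
6) 1662.338ms=32/7b +207.792ms=4/7b
7) 1870.13ms=36/7b +207.792ms=4/7b
8) 2077.922ms=40/7b +207.792ms=4/7b
9) 2285.714ms=44/7b +103.896ms=2/7b
10) 2389.61ms=46/7b +103.896ms=2/7b
11) 2493.506ms=48/7b +207.792ms=4/7b
12) 2701.299ms=52/7b +207.792ms=4/7b
Σ=8b of 8 (165bpm 4/4) — PASS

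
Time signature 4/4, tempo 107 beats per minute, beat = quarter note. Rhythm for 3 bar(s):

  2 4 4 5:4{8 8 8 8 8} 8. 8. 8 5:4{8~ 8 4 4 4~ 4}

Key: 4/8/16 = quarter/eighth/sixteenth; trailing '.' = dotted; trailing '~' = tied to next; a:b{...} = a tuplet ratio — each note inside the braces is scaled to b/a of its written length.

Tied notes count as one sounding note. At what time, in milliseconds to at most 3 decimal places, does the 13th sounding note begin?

note 13 onset = 44/5b = 4934.579ms

1. 0.0ms @ 0 + 1121.495ms (2)
2. 1121.495ms @ 2 + 560.748ms (1)
3. 1682.243ms @ 3 + 560.748ms (1)
4. 2242.991ms @ 4 + 224.299ms (2/5)
5. 2467.29ms @ 22/5 + 224.299ms (2/5)
6. 2691.589ms @ 24/5 + 224.299ms (2/5)
7. 2915.888ms @ 26/5 + 224.299ms (2/5)
8. 3140.187ms @ 28/5 + 224.299ms (2/5)
9. 3364.486ms @ 6 + 420.561ms (3/4)
10. 3785.047ms @ 27/4 + 420.561ms (3/4)
11. 4205.607ms @ 15/2 + 280.374ms (1/2)
12. 4485.981ms @ 8 + 448.598ms (4/5)
13. 4934.579ms @ 44/5 + 448.598ms (4/5)
14. 5383.178ms @ 48/5 + 448.598ms (4/5)
15. 5831.776ms @ 52/5 + 897.196ms (8/5)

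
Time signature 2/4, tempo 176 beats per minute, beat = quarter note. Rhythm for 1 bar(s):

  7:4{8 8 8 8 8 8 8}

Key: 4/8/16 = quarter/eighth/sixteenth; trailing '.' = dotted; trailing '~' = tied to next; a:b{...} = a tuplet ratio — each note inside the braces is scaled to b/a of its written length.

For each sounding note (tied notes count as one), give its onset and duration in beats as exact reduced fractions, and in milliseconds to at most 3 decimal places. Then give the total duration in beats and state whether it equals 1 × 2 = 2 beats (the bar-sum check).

1) 0.0ms=0b +97.403ms=2/7b
2) 97.403ms=2/7b +97.403ms=2/7b
3) 194.805ms=4/7b +97.403ms=2/7b
4) 292.208ms=6/7b +97.403ms=2/7b
5) 389.61ms=8/7b +97.403ms=2/7b
6) 487.013ms=10/7b +97.403ms=2/7b
7) 584.416ms=12/7b +97.403ms=2/7b
Σ=2b of 2 (176bpm 2/4) — PASS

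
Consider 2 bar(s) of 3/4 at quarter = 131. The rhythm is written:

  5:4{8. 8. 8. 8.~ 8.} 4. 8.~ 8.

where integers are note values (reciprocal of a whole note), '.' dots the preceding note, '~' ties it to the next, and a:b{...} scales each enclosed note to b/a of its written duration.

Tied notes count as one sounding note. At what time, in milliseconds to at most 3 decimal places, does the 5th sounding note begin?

1. 0.0ms @ 0 + 274.809ms (3/5)
2. 274.809ms @ 3/5 + 274.809ms (3/5)
3. 549.618ms @ 6/5 + 274.809ms (3/5)
4. 824.427ms @ 9/5 + 549.618ms (6/5)
5. 1374.046ms @ 3 + 687.023ms (3/2)
6. 2061.069ms @ 9/2 + 687.023ms (3/2)

note 5 onset = 3b = 1374.046ms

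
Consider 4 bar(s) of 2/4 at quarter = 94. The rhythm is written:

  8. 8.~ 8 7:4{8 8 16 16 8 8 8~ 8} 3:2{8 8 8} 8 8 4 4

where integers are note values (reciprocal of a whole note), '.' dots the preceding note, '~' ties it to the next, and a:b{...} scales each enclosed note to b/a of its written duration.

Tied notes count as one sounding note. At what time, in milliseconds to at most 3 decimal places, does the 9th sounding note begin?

1. 0.0ms @ 0 + 478.723ms (3/4)
2. 478.723ms @ 3/4 + 797.872ms (5/4)
3. 1276.596ms @ 2 + 182.371ms (2/7)
4. 1458.967ms @ 16/7 + 182.371ms (2/7)
5. 1641.337ms @ 18/7 + 91.185ms (1/7)
6. 1732.523ms @ 19/7 + 91.185ms (1/7)
7. 1823.708ms @ 20/7 + 182.371ms (2/7)
8. 2006.079ms @ 22/7 + 182.371ms (2/7)
9. 2188.45ms @ 24/7 + 364.742ms (4/7)
10. 2553.191ms @ 4 + 212.766ms (1/3)
11. 2765.957ms @ 13/3 + 212.766ms (1/3)
12. 2978.723ms @ 14/3 + 212.766ms (1/3)
13. 3191.489ms @ 5 + 319.149ms (1/2)
14. 3510.638ms @ 11/2 + 319.149ms (1/2)
15. 3829.787ms @ 6 + 638.298ms (1)
16. 4468.085ms @ 7 + 638.298ms (1)

note 9 onset = 24/7b = 2188.45ms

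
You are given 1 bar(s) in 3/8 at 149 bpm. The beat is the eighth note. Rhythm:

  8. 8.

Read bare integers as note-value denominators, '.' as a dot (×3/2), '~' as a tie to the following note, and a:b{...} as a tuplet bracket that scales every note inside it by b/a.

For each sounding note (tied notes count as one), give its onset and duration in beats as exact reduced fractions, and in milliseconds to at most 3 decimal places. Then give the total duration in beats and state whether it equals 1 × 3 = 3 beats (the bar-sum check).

1) 0.0ms=0b +604.027ms=3/2b
2) 604.027ms=3/2b +604.027ms=3/2b
Σ=3b of 3 (149bpm 3/8) — PASS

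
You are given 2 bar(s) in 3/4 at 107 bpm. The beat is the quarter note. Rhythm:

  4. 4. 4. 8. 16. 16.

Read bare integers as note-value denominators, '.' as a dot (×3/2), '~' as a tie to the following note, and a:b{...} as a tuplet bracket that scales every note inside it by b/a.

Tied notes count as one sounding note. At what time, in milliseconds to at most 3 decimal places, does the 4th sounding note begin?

note 4 onset = 9/2b = 2523.364ms

1. 0.0ms @ 0 + 841.121ms (3/2)
2. 841.121ms @ 3/2 + 841.121ms (3/2)
3. 1682.243ms @ 3 + 841.121ms (3/2)
4. 2523.364ms @ 9/2 + 420.561ms (3/4)
5. 2943.925ms @ 21/4 + 210.28ms (3/8)
6. 3154.206ms @ 45/8 + 210.28ms (3/8)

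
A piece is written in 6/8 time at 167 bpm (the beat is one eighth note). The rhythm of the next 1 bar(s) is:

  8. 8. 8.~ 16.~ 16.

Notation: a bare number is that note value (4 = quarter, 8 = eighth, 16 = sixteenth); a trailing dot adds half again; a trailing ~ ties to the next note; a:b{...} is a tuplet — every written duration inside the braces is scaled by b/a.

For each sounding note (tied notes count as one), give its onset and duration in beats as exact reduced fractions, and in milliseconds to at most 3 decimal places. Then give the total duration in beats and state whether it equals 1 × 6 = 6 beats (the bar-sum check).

1) 0.0ms=0b +538.922ms=3/2b
2) 538.922ms=3/2b +538.922ms=3/2b
3) 1077.844ms=3b +1077.844ms=3b
Σ=6b of 6 (167bpm 6/8) — PASS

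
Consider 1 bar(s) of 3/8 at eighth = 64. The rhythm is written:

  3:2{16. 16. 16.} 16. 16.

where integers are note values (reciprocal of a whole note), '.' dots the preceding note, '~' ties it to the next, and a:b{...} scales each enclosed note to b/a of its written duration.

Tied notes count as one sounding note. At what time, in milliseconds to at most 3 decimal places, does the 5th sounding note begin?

1. 0.0ms @ 0 + 468.75ms (1/2)
2. 468.75ms @ 1/2 + 468.75ms (1/2)
3. 937.5ms @ 1 + 468.75ms (1/2)
4. 1406.25ms @ 3/2 + 703.125ms (3/4)
5. 2109.375ms @ 9/4 + 703.125ms (3/4)

note 5 onset = 9/4b = 2109.375ms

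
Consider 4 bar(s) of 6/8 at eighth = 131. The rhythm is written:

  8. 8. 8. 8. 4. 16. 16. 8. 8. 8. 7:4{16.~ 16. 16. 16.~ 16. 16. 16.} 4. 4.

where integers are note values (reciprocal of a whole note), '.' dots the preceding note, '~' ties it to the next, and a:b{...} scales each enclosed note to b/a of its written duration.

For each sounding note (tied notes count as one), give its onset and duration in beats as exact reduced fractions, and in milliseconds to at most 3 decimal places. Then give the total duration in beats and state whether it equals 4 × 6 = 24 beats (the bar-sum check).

1) 0.0ms=0b +687.023ms=3/2b
2) 687.023ms=3/2b +687.023ms=3/2b
3) 1374.046ms=3b +687.023ms=3/2b
4) 2061.069ms=9/2b +687.023ms=3/2b
5) 2748.092ms=6b +1374.046ms=3b
6) 4122.137ms=9b +343.511ms=3/4b
7) 4465.649ms=39/4b +343.511ms=3/4b
8) 4809.16ms=21/2b +687.023ms=3/2b
9) 5496.183ms=12b +687.023ms=3/2b
10) 6183.206ms=27/2b +687.023ms=3/2b
11) 6870.229ms=15b +392.585ms=6/7b
12) 7262.814ms=111/7b +196.292ms=3/7b
13) 7459.106ms=114/7b +392.585ms=6/7b
14) 7851.69ms=120/7b +196.292ms=3/7b
15) 8047.983ms=123/7b +196.292ms=3/7b
16) 8244.275ms=18b +1374.046ms=3b
17) 9618.321ms=21b +1374.046ms=3b
Σ=24b of 24 (131bpm 6/8) — PASS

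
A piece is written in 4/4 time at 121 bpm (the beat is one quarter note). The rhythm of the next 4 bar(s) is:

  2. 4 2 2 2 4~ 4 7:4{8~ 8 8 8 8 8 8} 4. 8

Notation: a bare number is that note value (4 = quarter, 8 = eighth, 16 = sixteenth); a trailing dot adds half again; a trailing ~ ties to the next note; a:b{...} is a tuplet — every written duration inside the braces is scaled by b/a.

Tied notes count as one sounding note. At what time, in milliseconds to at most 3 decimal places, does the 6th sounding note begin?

note 6 onset = 10b = 4958.678ms

1. 0.0ms @ 0 + 1487.603ms (3)
2. 1487.603ms @ 3 + 495.868ms (1)
3. 1983.471ms @ 4 + 991.736ms (2)
4. 2975.207ms @ 6 + 991.736ms (2)
5. 3966.942ms @ 8 + 991.736ms (2)
6. 4958.678ms @ 10 + 991.736ms (2)
7. 5950.413ms @ 12 + 283.353ms (4/7)
8. 6233.766ms @ 88/7 + 141.677ms (2/7)
9. 6375.443ms @ 90/7 + 141.677ms (2/7)
10. 6517.119ms @ 92/7 + 141.677ms (2/7)
11. 6658.796ms @ 94/7 + 141.677ms (2/7)
12. 6800.472ms @ 96/7 + 141.677ms (2/7)
13. 6942.149ms @ 14 + 743.802ms (3/2)
14. 7685.95ms @ 31/2 + 247.934ms (1/2)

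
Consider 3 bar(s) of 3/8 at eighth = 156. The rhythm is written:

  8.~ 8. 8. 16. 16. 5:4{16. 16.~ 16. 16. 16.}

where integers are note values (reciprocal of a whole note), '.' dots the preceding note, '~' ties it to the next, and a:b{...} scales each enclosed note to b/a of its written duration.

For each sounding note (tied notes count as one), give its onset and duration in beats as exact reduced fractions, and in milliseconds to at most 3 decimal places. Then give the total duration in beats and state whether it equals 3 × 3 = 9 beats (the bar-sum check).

1) 0.0ms=0b +1153.846ms=3b
2) 1153.846ms=3b +576.923ms=3/2b
3) 1730.769ms=9/2b +288.462ms=3/4b
4) 2019.231ms=21/4b +288.462ms=3/4b
5) 2307.692ms=6b +230.769ms=3/5b
6) 2538.462ms=33/5b +461.538ms=6/5b
7) 3000.0ms=39/5b +230.769ms=3/5b
8) 3230.769ms=42/5b +230.769ms=3/5b
Σ=9b of 9 (156bpm 3/8) — PASS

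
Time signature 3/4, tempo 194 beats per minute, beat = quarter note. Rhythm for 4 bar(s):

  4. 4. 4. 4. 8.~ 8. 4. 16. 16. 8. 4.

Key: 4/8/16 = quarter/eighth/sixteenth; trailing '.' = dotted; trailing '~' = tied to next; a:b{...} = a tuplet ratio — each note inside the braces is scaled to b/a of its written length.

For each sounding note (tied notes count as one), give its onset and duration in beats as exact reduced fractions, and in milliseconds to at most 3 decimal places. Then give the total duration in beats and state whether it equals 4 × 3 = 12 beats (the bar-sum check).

1) 0.0ms=0b +463.918ms=3/2b
2) 463.918ms=3/2b +463.918ms=3/2b
3) 927.835ms=3b +463.918ms=3/2b
4) 1391.753ms=9/2b +463.918ms=3/2b
5) 1855.67ms=6b +463.918ms=3/2b
6) 2319.588ms=15/2b +463.918ms=3/2b
7) 2783.505ms=9b +115.979ms=3/8b
8) 2899.485ms=75/8b +115.979ms=3/8b
9) 3015.464ms=39/4b +231.959ms=3/4b
10) 3247.423ms=21/2b +463.918ms=3/2b
Σ=12b of 12 (194bpm 3/4) — PASS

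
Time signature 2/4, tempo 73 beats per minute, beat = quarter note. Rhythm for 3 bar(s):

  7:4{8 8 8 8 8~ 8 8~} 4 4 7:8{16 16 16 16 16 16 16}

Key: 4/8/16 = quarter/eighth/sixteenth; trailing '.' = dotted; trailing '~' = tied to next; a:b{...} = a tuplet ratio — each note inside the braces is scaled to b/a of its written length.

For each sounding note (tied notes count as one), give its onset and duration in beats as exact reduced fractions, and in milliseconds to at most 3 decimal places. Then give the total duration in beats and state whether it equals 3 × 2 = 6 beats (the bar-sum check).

1) 0.0ms=0b +234.834ms=2/7b
2) 234.834ms=2/7b +234.834ms=2/7b
3) 469.667ms=4/7b +234.834ms=2/7b
4) 704.501ms=6/7b +234.834ms=2/7b
5) 939.335ms=8/7b +469.667ms=4/7b
6) 1409.002ms=12/7b +1056.751ms=9/7b
7) 2465.753ms=3b +821.918ms=1b
8) 3287.671ms=4b +234.834ms=2/7b
9) 3522.505ms=30/7b +234.834ms=2/7b
10) 3757.339ms=32/7b +234.834ms=2/7b
11) 3992.172ms=34/7b +234.834ms=2/7b
12) 4227.006ms=36/7b +234.834ms=2/7b
13) 4461.84ms=38/7b +234.834ms=2/7b
14) 4696.673ms=40/7b +234.834ms=2/7b
Σ=6b of 6 (73bpm 2/4) — PASS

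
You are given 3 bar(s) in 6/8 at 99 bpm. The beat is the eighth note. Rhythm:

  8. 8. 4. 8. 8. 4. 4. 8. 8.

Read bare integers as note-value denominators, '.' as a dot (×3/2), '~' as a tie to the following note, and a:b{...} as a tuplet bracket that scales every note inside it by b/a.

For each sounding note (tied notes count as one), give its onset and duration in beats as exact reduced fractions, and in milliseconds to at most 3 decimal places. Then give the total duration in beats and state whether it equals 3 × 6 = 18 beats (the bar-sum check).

1) 0.0ms=0b +909.091ms=3/2b
2) 909.091ms=3/2b +909.091ms=3/2b
3) 1818.182ms=3b +1818.182ms=3b
4) 3636.364ms=6b +909.091ms=3/2b
5) 4545.455ms=15/2b +909.091ms=3/2b
6) 5454.545ms=9b +1818.182ms=3b
7) 7272.727ms=12b +1818.182ms=3b
8) 9090.909ms=15b +909.091ms=3/2b
9) 10000.0ms=33/2b +909.091ms=3/2b
Σ=18b of 18 (99bpm 6/8) — PASS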